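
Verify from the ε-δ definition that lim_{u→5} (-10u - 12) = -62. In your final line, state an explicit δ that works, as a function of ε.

Let ε > 0. We need δ > 0 so that 0 < |u − 5| < δ implies |(-10u - 12) + 62| < ε.
Since (-10u - 12) + 62 = -10(u − 5), we have |(-10u - 12) + 62| = 10|u − 5|.
So 10|u − 5| < ε exactly when |u − 5| < ε/10.
Choosing δ = ε/10 gives |(-10u - 12) + 62| = 10|u − 5| < ε whenever |u − 5| < δ.

δ = ε/10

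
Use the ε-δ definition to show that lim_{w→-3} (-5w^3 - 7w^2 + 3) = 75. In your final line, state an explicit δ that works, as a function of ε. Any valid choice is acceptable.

Fix ε > 0. We want δ > 0 such that 0 < |w + 3| < δ implies |(-5w^3 - 7w^2 + 3) − 75| < ε.
(-5w^3 - 7w^2 + 3) − 75 = -5w^3 - 7w^2 - 72 = (w + 3)(-5w^2 + 8w - 24).
So |(-5w^3 - 7w^2 + 3) − 75| = |w + 3|·|-5w^2 + 8w - 24|.
Assume first that |w + 3| < 2, so |w| < 5. Then |-5w^2 + 8w - 24| ≤ 5·5^2 + 8·5 + 24 = 189.
Hence |(-5w^3 - 7w^2 + 3) − 75| ≤ 189|w + 3| < ε provided |w + 3| < ε/189.
Take δ = min(2, ε/189). Then 0 < |w + 3| < δ gives both |w + 3| < 2 and |w + 3| < ε/189, so |(-5w^3 - 7w^2 + 3) − 75| < ε.

δ = min(2, ε/189)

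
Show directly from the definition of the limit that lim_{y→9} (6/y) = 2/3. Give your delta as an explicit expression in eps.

Fix eps > 0. We seek delta > 0 such that 0 < |y − 9| < delta implies |6/y − (2/3)| < eps.
|6/y − (2/3)| = 6·|9 − y|/(9·|y|) = 6|y − 9|/(9|y|).
Require delta ≤ 9/2 so that |y| > 9 − 9/2 = 9/2, hence 9|y| > 81/2.
Then |6/y − (2/3)| < 6|y − 9|/(81/2), which is < eps when |y − 9| < (27/4)eps.
Take delta = min(9/2, (27/4)eps). Then 0 < |y − 9| < delta gives both |y − 9| < 9/2 and |y − 9| < (27/4)eps, so |6/y − (2/3)| < eps.

delta = min(9/2, (27/4)eps)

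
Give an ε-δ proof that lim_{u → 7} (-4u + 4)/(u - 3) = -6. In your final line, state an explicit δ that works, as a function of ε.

δ = min(2, ε)

Let ε > 0 be given. We want δ > 0 with 0 < |u − 7| < δ ⇒ |(-4u + 4)/(u - 3) + 6| < ε.
Combining over a common denominator, (-4u + 4)/(u - 3) + 6 = [(-4u + 4)·4 − (-24)·(u - 3)] / [4·(u - 3)] = 8(u − 7) / (4(u - 3)).
So |(-4u + 4)/(u - 3) + 6| = 8|u − 7| / (4·|u − 3|).
Require δ ≤ 2, so |u − 3| ≥ |4| − |u − 7| > 4 − 2 = 2.
Hence |(-4u + 4)/(u - 3) + 6| < 8|u − 7|/(4·2) = |u − 7|, which is < ε once |u − 7| < ε.
Take δ = min(2, ε). Then 0 < |u − 7| < δ forces both bounds, so |(-4u + 4)/(u - 3) + 6| < ε.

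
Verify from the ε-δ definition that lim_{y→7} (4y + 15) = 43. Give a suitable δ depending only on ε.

Fix ε > 0. We need δ > 0 so that 0 < |y − 7| < δ implies |(4y + 15) − 43| < ε.
|(4y + 15) − 43| = |4y - 28| = 4|y − 7|.
Thus it suffices that |y − 7| < ε/4.
Choosing δ = ε/4 gives |(4y + 15) − 43| = 4|y − 7| < ε whenever |y − 7| < δ.

δ = ε/4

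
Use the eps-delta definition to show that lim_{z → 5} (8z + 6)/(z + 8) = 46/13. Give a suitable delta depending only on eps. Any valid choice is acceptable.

delta = min(13/2, (169/116)eps)

Let eps > 0. We want delta > 0 with 0 < |z − 5| < delta ⇒ |(8z + 6)/(z + 8) − (46/13)| < eps.
Combining over a common denominator, (8z + 6)/(z + 8) − (46/13) = [(8z + 6)·13 − 46·(z + 8)] / [13·(z + 8)] = 58(z − 5) / (13(z + 8)).
So |(8z + 6)/(z + 8) − (46/13)| = 58|z − 5| / (13·|z + 8|).
Require delta ≤ 13/2, so |z + 8| ≥ |13| − |z − 5| > 13 − 13/2 = 13/2.
Hence |(8z + 6)/(z + 8) − (46/13)| < 58|z − 5|/(13·(13/2)) = (116/169)|z − 5|, which is < eps once |z − 5| < (169/116)eps.
Take delta = min(13/2, (169/116)eps). Then 0 < |z − 5| < delta forces both bounds, so |(8z + 6)/(z + 8) − (46/13)| < eps.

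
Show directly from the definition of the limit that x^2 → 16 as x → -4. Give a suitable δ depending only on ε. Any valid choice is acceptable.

δ = min(1, ε/9)

Fix ε > 0. We seek δ > 0 with 0 < |x + 4| < δ ⇒ |x^2 − 16| < ε.
Factor: x^2 − 16 = (x + 4)(x - 4), so |x^2 − 16| = |x + 4|·|x - 4|.
Restrict δ ≤ 1. Then |x + 4| < 1 gives |x| < 5, so by the triangle inequality |x - 4| ≤ 5 + 4 = 9.
Hence |x^2 − 16| ≤ 9|x + 4|, which is < ε once |x + 4| < ε/9.
Take δ = min(1, ε/9). If 0 < |x + 4| < δ then both bounds hold and |x^2 − 16| ≤ 9|x + 4| < 9·(ε/9) = ε.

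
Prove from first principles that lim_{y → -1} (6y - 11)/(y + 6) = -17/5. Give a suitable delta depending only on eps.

delta = min(5/2, (25/94)eps)

Let eps > 0 be given. We want delta > 0 with 0 < |y + 1| < delta ⇒ |(6y - 11)/(y + 6) + 17/5| < eps.
Combining over a common denominator, (6y - 11)/(y + 6) + 17/5 = [(6y - 11)·5 − (-17)·(y + 6)] / [5·(y + 6)] = 47(y + 1) / (5(y + 6)).
So |(6y - 11)/(y + 6) + 17/5| = 47|y + 1| / (5·|y + 6|).
Require delta ≤ 5/2, so |y + 6| ≥ |5| − |y + 1| > 5 − 5/2 = 5/2.
Hence |(6y - 11)/(y + 6) + 17/5| < 47|y + 1|/(5·(5/2)) = (94/25)|y + 1|, which is < eps once |y + 1| < (25/94)eps.
Take delta = min(5/2, (25/94)eps). Then 0 < |y + 1| < delta forces both bounds, so |(6y - 11)/(y + 6) + 17/5| < eps.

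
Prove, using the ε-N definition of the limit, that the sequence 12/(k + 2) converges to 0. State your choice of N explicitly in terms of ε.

Fix ε > 0. For k ≥ 1, |12/(k + 2) − 0| = 12/(k + 2) ≤ 12/k.
We need 12/k < ε, i.e. k > 12/ε.
Take N = 12/ε. If k > N then |12/(k + 2)| ≤ 12/k < ε.

N = 12/ε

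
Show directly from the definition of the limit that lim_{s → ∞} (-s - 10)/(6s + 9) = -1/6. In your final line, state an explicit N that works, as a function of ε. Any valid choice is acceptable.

N = (17/12)/ε

Let ε > 0. We seek N > 0 such that s > N implies |(-s - 10)/(6s + 9) + 1/6| < ε.
(-s - 10)/(6s + 9) + 1/6 = (6(-s - 10) − (-1)(6s + 9)) / (6(6s + 9)) = -51/(6(6s + 9)).
For s > 0 we have 6s + 9 > 6s, so |(-s - 10)/(6s + 9) + 1/6| = 51/(6(6s + 9)) < 51/(6·6s) = (17/12)/s.
Thus |(-s - 10)/(6s + 9) + 1/6| < ε whenever s > (17/12)/ε.
Take N = (17/12)/ε. If s > N then |(-s - 10)/(6s + 9) + 1/6| < (17/12)/s < ε.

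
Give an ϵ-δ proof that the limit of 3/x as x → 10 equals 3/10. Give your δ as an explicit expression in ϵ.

Let ϵ > 0 be given. We seek δ > 0 such that 0 < |x − 10| < δ implies |3/x − (3/10)| < ϵ.
|3/x − (3/10)| = 3·|10 − x|/(10·|x|) = 3|x − 10|/(10|x|).
Restrict δ ≤ 5. Then |x − 10| < 5 gives |x| > 5, so 10|x| > 50.
Then |3/x − (3/10)| < 3|x − 10|/50, which is < ϵ when |x − 10| < (50/3)ϵ.
Take δ = min(5, (50/3)ϵ). Then 0 < |x − 10| < δ gives both |x − 10| < 5 and |x − 10| < (50/3)ϵ, so |3/x − (3/10)| < ϵ.

δ = min(5, (50/3)ϵ)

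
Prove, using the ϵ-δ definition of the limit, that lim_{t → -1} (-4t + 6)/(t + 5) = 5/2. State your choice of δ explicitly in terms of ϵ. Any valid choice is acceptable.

δ = min(2, (4/13)ϵ)

Let ϵ > 0. We want δ > 0 with 0 < |t + 1| < δ ⇒ |(-4t + 6)/(t + 5) − (5/2)| < ϵ.
Combining over a common denominator, (-4t + 6)/(t + 5) − (5/2) = [(-4t + 6)·4 − 10·(t + 5)] / [4·(t + 5)] = -26(t + 1) / (4(t + 5)).
So |(-4t + 6)/(t + 5) − (5/2)| = 26|t + 1| / (4·|t + 5|).
Require δ ≤ 2, so |t + 5| ≥ |4| − |t + 1| > 4 − 2 = 2.
Hence |(-4t + 6)/(t + 5) − (5/2)| < 26|t + 1|/(4·2) = (13/4)|t + 1|, which is < ϵ once |t + 1| < (4/13)ϵ.
Take δ = min(2, (4/13)ϵ). Then 0 < |t + 1| < δ forces both bounds, so |(-4t + 6)/(t + 5) − (5/2)| < ϵ.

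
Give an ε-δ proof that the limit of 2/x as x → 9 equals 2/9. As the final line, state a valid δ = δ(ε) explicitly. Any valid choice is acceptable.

Let ε > 0. We seek δ > 0 such that 0 < |x − 9| < δ implies |2/x − (2/9)| < ε.
|2/x − (2/9)| = 2·|9 − x|/(9·|x|) = 2|x − 9|/(9|x|).
Require δ ≤ 9/2 so that |x| > 9 − 9/2 = 9/2, hence 9|x| > 81/2.
Then |2/x − (2/9)| < 2|x − 9|/(81/2), which is < ε when |x − 9| < (81/4)ε.
Take δ = min(9/2, (81/4)ε). Then 0 < |x − 9| < δ gives both |x − 9| < 9/2 and |x − 9| < (81/4)ε, so |2/x − (2/9)| < ε.

δ = min(9/2, (81/4)ε)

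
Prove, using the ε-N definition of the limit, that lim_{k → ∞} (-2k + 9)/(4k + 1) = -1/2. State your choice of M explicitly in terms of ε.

M = (19/8)/ε

Let ε > 0. For k ≥ 1, |(-2k + 9)/(4k + 1) + 1/2| = |38|/(4(4k + 1)) = 38/(4(4k + 1)).
Since 4k + 1 ≥ 4k for k ≥ 1, this is ≤ 38/(4·4k) = (19/8)/k.
So |(-2k + 9)/(4k + 1) + 1/2| < ε whenever k > (19/8)/ε.
Take M = (19/8)/ε. If k > M then |(-2k + 9)/(4k + 1) + 1/2| ≤ (19/8)/k < ε.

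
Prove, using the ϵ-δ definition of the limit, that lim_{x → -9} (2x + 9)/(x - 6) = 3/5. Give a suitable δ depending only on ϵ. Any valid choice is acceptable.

δ = min(15/2, (75/14)ϵ)

Let ϵ > 0 be given. We want δ > 0 with 0 < |x + 9| < δ ⇒ |(2x + 9)/(x - 6) − (3/5)| < ϵ.
Combining over a common denominator, (2x + 9)/(x - 6) − (3/5) = [(2x + 9)·(-15) − (-9)·(x - 6)] / [(-15)·(x - 6)] = -21(x + 9) / ((-15)(x - 6)).
So |(2x + 9)/(x - 6) − (3/5)| = 21|x + 9| / (15·|x − 6|).
Require δ ≤ 15/2, so |x − 6| ≥ |-15| − |x + 9| > 15 − 15/2 = 15/2.
Hence |(2x + 9)/(x - 6) − (3/5)| < 21|x + 9|/(15·(15/2)) = (14/75)|x + 9|, which is < ϵ once |x + 9| < (75/14)ϵ.
Take δ = min(15/2, (75/14)ϵ). Then 0 < |x + 9| < δ forces both bounds, so |(2x + 9)/(x - 6) − (3/5)| < ϵ.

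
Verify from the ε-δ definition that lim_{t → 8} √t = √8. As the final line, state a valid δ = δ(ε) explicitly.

Let ε > 0 be given. We want δ > 0 such that 0 < |t − 8| < δ implies |√t − √8| < ε.
Multiplying by the conjugate, |√t − √8| = |t − 8|/(√t + √8).
Restrict δ ≤ 8 so that |t − 8| < 8 forces t > 0, and then √t + √8 > √8.
Hence |√t − √8| < |t − 8|/√8, which is < ε once |t − 8| < √8·ε.
Take δ = min(8, √8·ε). If 0 < |t − 8| < δ then t > 0 and |√t − √8| < |t − 8|/√8 < ε.

δ = min(8, √8·ε)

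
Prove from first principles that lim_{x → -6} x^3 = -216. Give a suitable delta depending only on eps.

delta = min(2, eps/148)

Fix eps > 0. We seek delta > 0 with 0 < |x + 6| < delta ⇒ |x^3 + 216| < eps.
Factor: x^3 + 216 = (x + 6)(x^2 - 6x + 36), so |x^3 + 216| = |x + 6|·|x^2 - 6x + 36|.
Impose delta ≤ 2 so that |x| < 8; then |x^2 - 6x + 36| ≤ 148.
Hence |x^3 + 216| ≤ 148|x + 6|, which is < eps once |x + 6| < eps/148.
Take delta = min(2, eps/148). If 0 < |x + 6| < delta then both bounds hold and |x^3 + 216| ≤ 148|x + 6| < 148·(eps/148) = eps.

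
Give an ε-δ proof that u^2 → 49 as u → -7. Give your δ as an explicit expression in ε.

Fix ε > 0. We seek δ > 0 with 0 < |u + 7| < δ ⇒ |u^2 − 49| < ε.
Factor: u^2 − 49 = (u + 7)(u - 7), so |u^2 − 49| = |u + 7|·|u - 7|.
Restrict δ ≤ 1. Then |u + 7| < 1 gives |u| < 8, so by the triangle inequality |u - 7| ≤ 8 + 7 = 15.
Hence |u^2 − 49| ≤ 15|u + 7|, which is < ε once |u + 7| < ε/15.
Take δ = min(1, ε/15). If 0 < |u + 7| < δ then both bounds hold and |u^2 − 49| ≤ 15|u + 7| < 15·(ε/15) = ε.

δ = min(1, ε/15)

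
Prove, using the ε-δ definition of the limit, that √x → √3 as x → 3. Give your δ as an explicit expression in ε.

Suppose ε > 0. We want δ > 0 such that 0 < |x − 3| < δ implies |√x − √3| < ε.
Rationalise: √x − √3 = (x − 3)/(√x + √3), so |√x − √3| = |x − 3|/(√x + √3).
Restrict δ ≤ 3 so that |x − 3| < 3 forces x > 0, and then √x + √3 > √3.
Hence |√x − √3| < |x − 3|/√3, which is < ε once |x − 3| < √3·ε.
Take δ = min(3, √3·ε). If 0 < |x − 3| < δ then x > 0 and |√x − √3| < |x − 3|/√3 < ε.

δ = min(3, √3·ε)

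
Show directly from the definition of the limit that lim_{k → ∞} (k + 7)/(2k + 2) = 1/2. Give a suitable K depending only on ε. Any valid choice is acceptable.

Suppose ε > 0. For k ≥ 1, |(k + 7)/(2k + 2) − (1/2)| = |12|/(2(2k + 2)) = 12/(2(2k + 2)).
Since 2k + 2 ≥ 2k for k ≥ 1, this is ≤ 12/(2·2k) = 3/k.
So |(k + 7)/(2k + 2) − (1/2)| < ε whenever k > 3/ε.
Take K = 3/ε. If k > K then |(k + 7)/(2k + 2) − (1/2)| ≤ 3/k < ε.

K = 3/ε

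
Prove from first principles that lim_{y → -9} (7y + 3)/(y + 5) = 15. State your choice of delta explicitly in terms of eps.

Let eps > 0 be given. We want delta > 0 with 0 < |y + 9| < delta ⇒ |(7y + 3)/(y + 5) − 15| < eps.
Combining over a common denominator, (7y + 3)/(y + 5) − 15 = [(7y + 3)·(-4) − (-60)·(y + 5)] / [(-4)·(y + 5)] = 32(y + 9) / ((-4)(y + 5)).
So |(7y + 3)/(y + 5) − 15| = 32|y + 9| / (4·|y + 5|).
Restrict delta ≤ 2. Then |y + 9| < 2 gives |y + 5| = |(y + 9) + (-4)| ≥ 4 − 2 = 2.
Hence |(7y + 3)/(y + 5) − 15| < 32|y + 9|/(4·2) = 4|y + 9|, which is < eps once |y + 9| < (1/4)eps.
Take delta = min(2, (1/4)eps). Then 0 < |y + 9| < delta forces both bounds, so |(7y + 3)/(y + 5) − 15| < eps.

delta = min(2, (1/4)eps)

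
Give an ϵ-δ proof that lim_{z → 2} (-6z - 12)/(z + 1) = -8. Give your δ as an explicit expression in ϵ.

δ = min(3/2, (3/4)ϵ)

Let ϵ > 0 be given. We want δ > 0 with 0 < |z − 2| < δ ⇒ |(-6z - 12)/(z + 1) + 8| < ϵ.
Combining over a common denominator, (-6z - 12)/(z + 1) + 8 = [(-6z - 12)·3 − (-24)·(z + 1)] / [3·(z + 1)] = 6(z − 2) / (3(z + 1)).
So |(-6z - 12)/(z + 1) + 8| = 6|z − 2| / (3·|z + 1|).
Restrict δ ≤ 3/2. Then |z − 2| < 3/2 gives |z + 1| = |(z − 2) + 3| ≥ 3 − 3/2 = 3/2.
Hence |(-6z - 12)/(z + 1) + 8| < 6|z − 2|/(3·(3/2)) = (4/3)|z − 2|, which is < ϵ once |z − 2| < (3/4)ϵ.
Take δ = min(3/2, (3/4)ϵ). Then 0 < |z − 2| < δ forces both bounds, so |(-6z - 12)/(z + 1) + 8| < ϵ.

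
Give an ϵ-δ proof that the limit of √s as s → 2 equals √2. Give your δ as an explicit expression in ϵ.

δ = min(2, √2·ϵ)

Let ϵ > 0 be given. We want δ > 0 such that 0 < |s − 2| < δ implies |√s − √2| < ϵ.
Multiplying by the conjugate, |√s − √2| = |s − 2|/(√s + √2).
Restrict δ ≤ 2 so that |s − 2| < 2 forces s > 0, and then √s + √2 > √2.
Hence |√s − √2| < |s − 2|/√2, which is < ϵ once |s − 2| < √2·ϵ.
Take δ = min(2, √2·ϵ). If 0 < |s − 2| < δ then s > 0 and |√s − √2| < |s − 2|/√2 < ϵ.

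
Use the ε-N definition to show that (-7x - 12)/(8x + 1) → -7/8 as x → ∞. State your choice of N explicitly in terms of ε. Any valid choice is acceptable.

Fix ε > 0. We seek N > 0 such that x > N implies |(-7x - 12)/(8x + 1) + 7/8| < ε.
(-7x - 12)/(8x + 1) + 7/8 = (8(-7x - 12) − (-7)(8x + 1)) / (8(8x + 1)) = -89/(8(8x + 1)).
For x > 0 we have 8x + 1 > 8x, so |(-7x - 12)/(8x + 1) + 7/8| = 89/(8(8x + 1)) < 89/(8·8x) = (89/64)/x.
Thus |(-7x - 12)/(8x + 1) + 7/8| < ε whenever x > (89/64)/ε.
Take N = (89/64)/ε. If x > N then |(-7x - 12)/(8x + 1) + 7/8| < (89/64)/x < ε.

N = (89/64)/ε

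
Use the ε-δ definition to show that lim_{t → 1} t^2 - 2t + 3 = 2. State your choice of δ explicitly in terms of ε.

δ = min(1, ε/3)

Suppose ε > 0. We want δ > 0 such that 0 < |t − 1| < δ implies |(t^2 - 2t + 3) − 2| < ε.
(t^2 - 2t + 3) − 2 = t^2 - 2t + 1 = (t − 1)(t - 1).
So |(t^2 - 2t + 3) − 2| = |t − 1|·|t - 1|.
Assume first that |t − 1| < 1, so |t| < 2. Then |t - 1| ≤ 2 + 1 = 3.
Hence |(t^2 - 2t + 3) − 2| ≤ 3|t − 1| < ε provided |t − 1| < ε/3.
Choosing δ = min(1, ε/3) ensures both conditions, hence |(t^2 - 2t + 3) − 2| < ε.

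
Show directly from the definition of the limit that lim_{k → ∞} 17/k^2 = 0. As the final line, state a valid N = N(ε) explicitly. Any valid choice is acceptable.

Let ε > 0 be given. For k ≥ 1, |17/k^2 − 0| = 17/k^2.
17/k^2 < ε ⇔ k^2 > 17/ε ⇔ k > (17/ε)^{1/2}.
Take N = (17/ε)^{1/2}. Then k > N implies 17/k^2 < ε.

N = (17/ε)^{1/2}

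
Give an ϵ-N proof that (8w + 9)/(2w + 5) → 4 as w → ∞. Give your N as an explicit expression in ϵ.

N = (11/2)/ϵ

Suppose ϵ > 0. We seek N > 0 such that w > N implies |(8w + 9)/(2w + 5) − 4| < ϵ.
(8w + 9)/(2w + 5) − 4 = (2(8w + 9) − 8(2w + 5)) / (2(2w + 5)) = -22/(2(2w + 5)).
For w > 0 we have 2w + 5 > 2w, so |(8w + 9)/(2w + 5) − 4| = 22/(2(2w + 5)) < 22/(2·2w) = (11/2)/w.
Thus |(8w + 9)/(2w + 5) − 4| < ϵ whenever w > (11/2)/ϵ.
Take N = (11/2)/ϵ. If w > N then |(8w + 9)/(2w + 5) − 4| < (11/2)/w < ϵ.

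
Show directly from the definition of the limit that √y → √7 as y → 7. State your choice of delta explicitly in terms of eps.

delta = min(7, √7·eps)

Let eps > 0. We want delta > 0 such that 0 < |y − 7| < delta implies |√y − √7| < eps.
Rationalise: √y − √7 = (y − 7)/(√y + √7), so |√y − √7| = |y − 7|/(√y + √7).
Restrict delta ≤ 7 so that |y − 7| < 7 forces y > 0, and then √y + √7 > √7.
Hence |√y − √7| < |y − 7|/√7, which is < eps once |y − 7| < √7·eps.
Take delta = min(7, √7·eps). If 0 < |y − 7| < delta then y > 0 and |√y − √7| < |y − 7|/√7 < eps.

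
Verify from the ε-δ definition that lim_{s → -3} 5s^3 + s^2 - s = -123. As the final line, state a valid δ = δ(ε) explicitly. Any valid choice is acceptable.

Let ε > 0. We want δ > 0 such that 0 < |s + 3| < δ implies |(5s^3 + s^2 - s) + 123| < ε.
(5s^3 + s^2 - s) + 123 = 5s^3 + s^2 - s + 123 = (s + 3)(5s^2 - 14s + 41).
So |(5s^3 + s^2 - s) + 123| = |s + 3|·|5s^2 - 14s + 41|.
Require δ ≤ 1. Then |s + 3| < 1 gives |s| < 4, and by the triangle inequality |5s^2 - 14s + 41| ≤ 5·4^2 + 14·4 + 41 = 177.
Hence |(5s^3 + s^2 - s) + 123| ≤ 177|s + 3| < ε provided |s + 3| < ε/177.
Take δ = min(1, ε/177). Then 0 < |s + 3| < δ gives both |s + 3| < 1 and |s + 3| < ε/177, so |(5s^3 + s^2 - s) + 123| < ε.

δ = min(1, ε/177)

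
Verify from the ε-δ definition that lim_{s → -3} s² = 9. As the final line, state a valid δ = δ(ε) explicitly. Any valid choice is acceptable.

δ = min(1, ε/7)

Fix ε > 0. We seek δ > 0 with 0 < |s + 3| < δ ⇒ |s² − 9| < ε.
Factor: s² − 9 = (s + 3)(s - 3), so |s² − 9| = |s + 3|·|s - 3|.
Impose δ ≤ 1 so that |s| < 4; then |s - 3| ≤ 7.
Hence |s² − 9| ≤ 7|s + 3|, which is < ε once |s + 3| < ε/7.
Take δ = min(1, ε/7). If 0 < |s + 3| < δ then both bounds hold and |s² − 9| ≤ 7|s + 3| < 7·(ε/7) = ε.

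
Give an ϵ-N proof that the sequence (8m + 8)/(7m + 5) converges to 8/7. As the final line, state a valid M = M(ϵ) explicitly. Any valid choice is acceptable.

M = (16/49)/ϵ

Let ϵ > 0 be given. For m ≥ 1, |(8m + 8)/(7m + 5) − (8/7)| = |16|/(7(7m + 5)) = 16/(7(7m + 5)).
Since 7m + 5 ≥ 7m for m ≥ 1, this is ≤ 16/(7·7m) = (16/49)/m.
So |(8m + 8)/(7m + 5) − (8/7)| < ϵ whenever m > (16/49)/ϵ.
Take M = (16/49)/ϵ. If m > M then |(8m + 8)/(7m + 5) − (8/7)| ≤ (16/49)/m < ϵ.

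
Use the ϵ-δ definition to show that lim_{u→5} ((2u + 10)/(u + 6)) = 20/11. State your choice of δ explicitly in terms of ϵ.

δ = min(11/2, (121/4)ϵ)

Fix ϵ > 0. We want δ > 0 with 0 < |u − 5| < δ ⇒ |(2u + 10)/(u + 6) − (20/11)| < ϵ.
Combining over a common denominator, (2u + 10)/(u + 6) − (20/11) = [(2u + 10)·11 − 20·(u + 6)] / [11·(u + 6)] = 2(u − 5) / (11(u + 6)).
So |(2u + 10)/(u + 6) − (20/11)| = 2|u − 5| / (11·|u + 6|).
Require δ ≤ 11/2, so |u + 6| ≥ |11| − |u − 5| > 11 − 11/2 = 11/2.
Hence |(2u + 10)/(u + 6) − (20/11)| < 2|u − 5|/(11·(11/2)) = (4/121)|u − 5|, which is < ϵ once |u − 5| < (121/4)ϵ.
Take δ = min(11/2, (121/4)ϵ). Then 0 < |u − 5| < δ forces both bounds, so |(2u + 10)/(u + 6) − (20/11)| < ϵ.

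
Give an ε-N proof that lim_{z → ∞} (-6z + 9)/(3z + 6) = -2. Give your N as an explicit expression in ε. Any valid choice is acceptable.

Suppose ε > 0. We seek N > 0 such that z > N implies |(-6z + 9)/(3z + 6) + 2| < ε.
(-6z + 9)/(3z + 6) + 2 = (3(-6z + 9) − (-6)(3z + 6)) / (3(3z + 6)) = 63/(3(3z + 6)).
For z > 0 we have 3z + 6 > 3z, so |(-6z + 9)/(3z + 6) + 2| = 63/(3(3z + 6)) < 63/(3·3z) = 7/z.
Thus |(-6z + 9)/(3z + 6) + 2| < ε whenever z > 7/ε.
Take N = 7/ε. If z > N then |(-6z + 9)/(3z + 6) + 2| < 7/z < ε.

N = 7/ε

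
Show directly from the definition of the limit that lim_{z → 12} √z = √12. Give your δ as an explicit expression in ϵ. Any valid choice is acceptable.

Fix ϵ > 0. We want δ > 0 such that 0 < |z − 12| < δ implies |√z − √12| < ϵ.
Rationalise: √z − √12 = (z − 12)/(√z + √12), so |√z − √12| = |z − 12|/(√z + √12).
Restrict δ ≤ 12 so that |z − 12| < 12 forces z > 0, and then √z + √12 > √12.
Hence |√z − √12| < |z − 12|/√12, which is < ϵ once |z − 12| < √12·ϵ.
Take δ = min(12, √12·ϵ). If 0 < |z − 12| < δ then z > 0 and |√z − √12| < |z − 12|/√12 < ϵ.

δ = min(12, √12·ϵ)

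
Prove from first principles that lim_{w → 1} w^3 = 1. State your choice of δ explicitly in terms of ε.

δ = min(1, ε/7)

Suppose ε > 0. We seek δ > 0 with 0 < |w − 1| < δ ⇒ |w^3 − 1| < ε.
Factor: w^3 − 1 = (w − 1)(w^2 + w + 1), so |w^3 − 1| = |w − 1|·|w^2 + w + 1|.
Impose δ ≤ 1 so that |w| < 2; then |w^2 + w + 1| ≤ 7.
Hence |w^3 − 1| ≤ 7|w − 1|, which is < ε once |w − 1| < ε/7.
Take δ = min(1, ε/7). If 0 < |w − 1| < δ then both bounds hold and |w^3 − 1| ≤ 7|w − 1| < 7·(ε/7) = ε.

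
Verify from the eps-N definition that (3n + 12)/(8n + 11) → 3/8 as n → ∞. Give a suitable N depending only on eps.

N = (63/64)/eps

Suppose eps > 0. For n ≥ 1, |(3n + 12)/(8n + 11) − (3/8)| = |63|/(8(8n + 11)) = 63/(8(8n + 11)).
Since 8n + 11 ≥ 8n for n ≥ 1, this is ≤ 63/(8·8n) = (63/64)/n.
So |(3n + 12)/(8n + 11) − (3/8)| < eps whenever n > (63/64)/eps.
Take N = (63/64)/eps. If n > N then |(3n + 12)/(8n + 11) − (3/8)| ≤ (63/64)/n < eps.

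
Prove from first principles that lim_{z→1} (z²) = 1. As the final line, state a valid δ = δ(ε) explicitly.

Fix ε > 0. We seek δ > 0 with 0 < |z − 1| < δ ⇒ |z² − 1| < ε.
Factor: z² − 1 = (z − 1)(z + 1), so |z² − 1| = |z − 1|·|z + 1|.
Impose δ ≤ 1 so that |z| < 2; then |z + 1| ≤ 3.
Hence |z² − 1| ≤ 3|z − 1|, which is < ε once |z − 1| < ε/3.
Take δ = min(1, ε/3). If 0 < |z − 1| < δ then both bounds hold and |z² − 1| ≤ 3|z − 1| < 3·(ε/3) = ε.

δ = min(1, ε/3)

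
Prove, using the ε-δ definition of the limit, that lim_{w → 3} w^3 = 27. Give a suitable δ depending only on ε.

Let ε > 0 be given. We seek δ > 0 with 0 < |w − 3| < δ ⇒ |w^3 − 27| < ε.
Factor: w^3 − 27 = (w − 3)(w^2 + 3w + 9), so |w^3 − 27| = |w − 3|·|w^2 + 3w + 9|.
Impose δ ≤ 2 so that |w| < 5; then |w^2 + 3w + 9| ≤ 49.
Hence |w^3 − 27| ≤ 49|w − 3|, which is < ε once |w − 3| < ε/49.
Take δ = min(2, ε/49). If 0 < |w − 3| < δ then both bounds hold and |w^3 − 27| ≤ 49|w − 3| < 49·(ε/49) = ε.

δ = min(2, ε/49)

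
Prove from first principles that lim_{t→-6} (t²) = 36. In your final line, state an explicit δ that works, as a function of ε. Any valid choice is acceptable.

δ = min(1, ε/13)

Suppose ε > 0. We seek δ > 0 with 0 < |t + 6| < δ ⇒ |t² − 36| < ε.
Factor: t² − 36 = (t + 6)(t - 6), so |t² − 36| = |t + 6|·|t - 6|.
Impose δ ≤ 1 so that |t| < 7; then |t - 6| ≤ 13.
Hence |t² − 36| ≤ 13|t + 6|, which is < ε once |t + 6| < ε/13.
Take δ = min(1, ε/13). If 0 < |t + 6| < δ then both bounds hold and |t² − 36| ≤ 13|t + 6| < 13·(ε/13) = ε.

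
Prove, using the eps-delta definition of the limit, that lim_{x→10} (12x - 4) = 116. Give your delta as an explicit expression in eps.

Suppose eps > 0. We need delta > 0 so that 0 < |x − 10| < delta implies |(12x - 4) − 116| < eps.
|(12x - 4) − 116| = |12x - 120| = 12|x − 10|.
So 12|x − 10| < eps exactly when |x − 10| < eps/12.
Take delta = eps/12. If 0 < |x − 10| < delta then |(12x - 4) − 116| = 12|x − 10| < 12·(eps/12) = eps.

delta = eps/12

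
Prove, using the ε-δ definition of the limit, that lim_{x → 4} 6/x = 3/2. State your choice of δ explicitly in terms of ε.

δ = min(2, (4/3)ε)

Let ε > 0 be given. We seek δ > 0 such that 0 < |x − 4| < δ implies |6/x − (3/2)| < ε.
|6/x − (3/2)| = 6·|4 − x|/(4·|x|) = 6|x − 4|/(4|x|).
Restrict δ ≤ 2. Then |x − 4| < 2 gives |x| > 2, so 4|x| > 8.
Then |6/x − (3/2)| < 6|x − 4|/8, which is < ε when |x − 4| < (4/3)ε.
Take δ = min(2, (4/3)ε). Then 0 < |x − 4| < δ gives both |x − 4| < 2 and |x − 4| < (4/3)ε, so |6/x − (3/2)| < ε.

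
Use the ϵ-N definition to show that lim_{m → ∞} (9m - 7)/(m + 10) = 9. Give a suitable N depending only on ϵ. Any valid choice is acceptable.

N = 97/ϵ

Fix ϵ > 0. For m ≥ 1, |(9m - 7)/(m + 10) − 9| = |-97|/((m + 10)) = 97/((m + 10)).
Since m + 10 ≥ m for m ≥ 1, this is ≤ 97/(m) = 97/m.
So |(9m - 7)/(m + 10) − 9| < ϵ whenever m > 97/ϵ.
Take N = 97/ϵ. If m > N then |(9m - 7)/(m + 10) − 9| ≤ 97/m < ϵ.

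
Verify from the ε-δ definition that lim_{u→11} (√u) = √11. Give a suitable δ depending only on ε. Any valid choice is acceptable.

δ = min(11, √11·ε)

Let ε > 0 be given. We want δ > 0 such that 0 < |u − 11| < δ implies |√u − √11| < ε.
Rationalise: √u − √11 = (u − 11)/(√u + √11), so |√u − √11| = |u − 11|/(√u + √11).
Restrict δ ≤ 11 so that |u − 11| < 11 forces u > 0, and then √u + √11 > √11.
Hence |√u − √11| < |u − 11|/√11, which is < ε once |u − 11| < √11·ε.
Take δ = min(11, √11·ε). If 0 < |u − 11| < δ then u > 0 and |√u − √11| < |u − 11|/√11 < ε.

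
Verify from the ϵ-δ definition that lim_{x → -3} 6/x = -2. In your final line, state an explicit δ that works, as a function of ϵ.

δ = min(3/2, (3/4)ϵ)

Let ϵ > 0. We seek δ > 0 such that 0 < |x + 3| < δ implies |6/x + 2| < ϵ.
|6/x + 2| = 6·|-3 − x|/(3·|x|) = 6|x + 3|/(3|x|).
Require δ ≤ 3/2 so that |x| > 3 − 3/2 = 3/2, hence 3|x| > 9/2.
Then |6/x + 2| < 6|x + 3|/(9/2), which is < ϵ when |x + 3| < (3/4)ϵ.
Take δ = min(3/2, (3/4)ϵ). Then 0 < |x + 3| < δ gives both |x + 3| < 3/2 and |x + 3| < (3/4)ϵ, so |6/x + 2| < ϵ.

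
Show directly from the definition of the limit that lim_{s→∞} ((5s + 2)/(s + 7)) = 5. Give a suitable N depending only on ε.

N = 33/ε

Suppose ε > 0. We seek N > 0 such that s > N implies |(5s + 2)/(s + 7) − 5| < ε.
(5s + 2)/(s + 7) − 5 = ((5s + 2) − 5(s + 7)) / ((s + 7)) = -33/((s + 7)).
For s > 0 we have s + 7 > s, so |(5s + 2)/(s + 7) − 5| = 33/((s + 7)) < 33/(s) = 33/s.
Thus |(5s + 2)/(s + 7) − 5| < ε whenever s > 33/ε.
Take N = 33/ε. If s > N then |(5s + 2)/(s + 7) − 5| < 33/s < ε.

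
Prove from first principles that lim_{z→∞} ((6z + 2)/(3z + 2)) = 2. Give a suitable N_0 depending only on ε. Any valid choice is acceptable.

N_0 = (2/3)/ε

Suppose ε > 0. We seek N_0 > 0 such that z > N_0 implies |(6z + 2)/(3z + 2) − 2| < ε.
(6z + 2)/(3z + 2) − 2 = (3(6z + 2) − 6(3z + 2)) / (3(3z + 2)) = -6/(3(3z + 2)).
For z > 0 we have 3z + 2 > 3z, so |(6z + 2)/(3z + 2) − 2| = 6/(3(3z + 2)) < 6/(3·3z) = (2/3)/z.
Thus |(6z + 2)/(3z + 2) − 2| < ε whenever z > (2/3)/ε.
Take N_0 = (2/3)/ε. If z > N_0 then |(6z + 2)/(3z + 2) − 2| < (2/3)/z < ε.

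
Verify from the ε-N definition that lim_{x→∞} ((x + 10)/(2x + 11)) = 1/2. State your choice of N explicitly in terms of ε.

N = (9/4)/ε

Let ε > 0 be given. We seek N > 0 such that x > N implies |(x + 10)/(2x + 11) − (1/2)| < ε.
(x + 10)/(2x + 11) − (1/2) = (2(x + 10) − (2x + 11)) / (2(2x + 11)) = 9/(2(2x + 11)).
For x > 0 we have 2x + 11 > 2x, so |(x + 10)/(2x + 11) − (1/2)| = 9/(2(2x + 11)) < 9/(2·2x) = (9/4)/x.
Thus |(x + 10)/(2x + 11) − (1/2)| < ε whenever x > (9/4)/ε.
Take N = (9/4)/ε. If x > N then |(x + 10)/(2x + 11) − (1/2)| < (9/4)/x < ε.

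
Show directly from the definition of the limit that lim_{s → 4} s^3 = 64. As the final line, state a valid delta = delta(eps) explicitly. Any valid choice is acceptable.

Let eps > 0. We seek delta > 0 with 0 < |s − 4| < delta ⇒ |s^3 − 64| < eps.
Factor: s^3 − 64 = (s − 4)(s^2 + 4s + 16), so |s^3 − 64| = |s − 4|·|s^2 + 4s + 16|.
Impose delta ≤ 1 so that |s| < 5; then |s^2 + 4s + 16| ≤ 61.
Hence |s^3 − 64| ≤ 61|s − 4|, which is < eps once |s − 4| < eps/61.
Take delta = min(1, eps/61). If 0 < |s − 4| < delta then both bounds hold and |s^3 − 64| ≤ 61|s − 4| < 61·(eps/61) = eps.

delta = min(1, eps/61)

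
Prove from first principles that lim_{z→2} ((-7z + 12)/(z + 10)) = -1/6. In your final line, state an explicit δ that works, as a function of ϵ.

Let ϵ > 0. We want δ > 0 with 0 < |z − 2| < δ ⇒ |(-7z + 12)/(z + 10) + 1/6| < ϵ.
Combining over a common denominator, (-7z + 12)/(z + 10) + 1/6 = [(-7z + 12)·12 − (-2)·(z + 10)] / [12·(z + 10)] = -82(z − 2) / (12(z + 10)).
So |(-7z + 12)/(z + 10) + 1/6| = 82|z − 2| / (12·|z + 10|).
Require δ ≤ 6, so |z + 10| ≥ |12| − |z − 2| > 12 − 6 = 6.
Hence |(-7z + 12)/(z + 10) + 1/6| < 82|z − 2|/(12·6) = (41/36)|z − 2|, which is < ϵ once |z − 2| < (36/41)ϵ.
Take δ = min(6, (36/41)ϵ). Then 0 < |z − 2| < δ forces both bounds, so |(-7z + 12)/(z + 10) + 1/6| < ϵ.

δ = min(6, (36/41)ϵ)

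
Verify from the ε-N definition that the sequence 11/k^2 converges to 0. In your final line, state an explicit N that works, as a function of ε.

N = (11/ε)^{1/2}

Fix ε > 0. For k ≥ 1, |11/k^2 − 0| = 11/k^2.
11/k^2 < ε ⇔ k^2 > 11/ε ⇔ k > (11/ε)^{1/2}.
Take N = (11/ε)^{1/2}. Then k > N implies 11/k^2 < ε.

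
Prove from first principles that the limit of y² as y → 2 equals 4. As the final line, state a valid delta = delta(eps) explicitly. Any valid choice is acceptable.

delta = min(1, eps/5)

Suppose eps > 0. We seek delta > 0 with 0 < |y − 2| < delta ⇒ |y² − 4| < eps.
Factor: y² − 4 = (y − 2)(y + 2), so |y² − 4| = |y − 2|·|y + 2|.
Impose delta ≤ 1 so that |y| < 3; then |y + 2| ≤ 5.
Hence |y² − 4| ≤ 5|y − 2|, which is < eps once |y − 2| < eps/5.
Take delta = min(1, eps/5). If 0 < |y − 2| < delta then both bounds hold and |y² − 4| ≤ 5|y − 2| < 5·(eps/5) = eps.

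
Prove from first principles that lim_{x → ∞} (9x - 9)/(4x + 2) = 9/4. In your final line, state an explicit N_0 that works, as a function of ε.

Let ε > 0. We seek N_0 > 0 such that x > N_0 implies |(9x - 9)/(4x + 2) − (9/4)| < ε.
(9x - 9)/(4x + 2) − (9/4) = (4(9x - 9) − 9(4x + 2)) / (4(4x + 2)) = -54/(4(4x + 2)).
For x > 0 we have 4x + 2 > 4x, so |(9x - 9)/(4x + 2) − (9/4)| = 54/(4(4x + 2)) < 54/(4·4x) = (27/8)/x.
Thus |(9x - 9)/(4x + 2) − (9/4)| < ε whenever x > (27/8)/ε.
Take N_0 = (27/8)/ε. If x > N_0 then |(9x - 9)/(4x + 2) − (9/4)| < (27/8)/x < ε.

N_0 = (27/8)/ε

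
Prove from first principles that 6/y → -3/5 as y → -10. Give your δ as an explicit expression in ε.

Let ε > 0. We seek δ > 0 such that 0 < |y + 10| < δ implies |6/y + 3/5| < ε.
|6/y + 3/5| = 6·|-10 − y|/(10·|y|) = 6|y + 10|/(10|y|).
Restrict δ ≤ 5. Then |y + 10| < 5 gives |y| > 5, so 10|y| > 50.
Then |6/y + 3/5| < 6|y + 10|/50, which is < ε when |y + 10| < (25/3)ε.
Take δ = min(5, (25/3)ε). Then 0 < |y + 10| < δ gives both |y + 10| < 5 and |y + 10| < (25/3)ε, so |6/y + 3/5| < ε.

δ = min(5, (25/3)ε)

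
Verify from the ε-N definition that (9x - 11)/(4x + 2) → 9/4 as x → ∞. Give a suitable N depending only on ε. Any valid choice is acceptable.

Fix ε > 0. We seek N > 0 such that x > N implies |(9x - 11)/(4x + 2) − (9/4)| < ε.
(9x - 11)/(4x + 2) − (9/4) = (4(9x - 11) − 9(4x + 2)) / (4(4x + 2)) = -62/(4(4x + 2)).
For x > 0 we have 4x + 2 > 4x, so |(9x - 11)/(4x + 2) − (9/4)| = 62/(4(4x + 2)) < 62/(4·4x) = (31/8)/x.
Thus |(9x - 11)/(4x + 2) − (9/4)| < ε whenever x > (31/8)/ε.
Take N = (31/8)/ε. If x > N then |(9x - 11)/(4x + 2) − (9/4)| < (31/8)/x < ε.

N = (31/8)/ε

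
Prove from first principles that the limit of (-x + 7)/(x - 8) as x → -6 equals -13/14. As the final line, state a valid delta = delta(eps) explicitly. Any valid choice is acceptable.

delta = min(7, 98eps)

Let eps > 0 be given. We want delta > 0 with 0 < |x + 6| < delta ⇒ |(-x + 7)/(x - 8) + 13/14| < eps.
Combining over a common denominator, (-x + 7)/(x - 8) + 13/14 = [(-x + 7)·(-14) − 13·(x - 8)] / [(-14)·(x - 8)] = 1(x + 6) / ((-14)(x - 8)).
So |(-x + 7)/(x - 8) + 13/14| = |x + 6| / (14·|x − 8|).
Require delta ≤ 7, so |x − 8| ≥ |-14| − |x + 6| > 14 − 7 = 7.
Hence |(-x + 7)/(x - 8) + 13/14| < |x + 6|/(14·7) = (1/98)|x + 6|, which is < eps once |x + 6| < 98eps.
Take delta = min(7, 98eps). Then 0 < |x + 6| < delta forces both bounds, so |(-x + 7)/(x - 8) + 13/14| < eps.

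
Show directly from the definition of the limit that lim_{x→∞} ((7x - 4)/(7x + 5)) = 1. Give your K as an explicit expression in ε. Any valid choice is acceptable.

Let ε > 0. We seek K > 0 such that x > K implies |(7x - 4)/(7x + 5) − 1| < ε.
(7x - 4)/(7x + 5) − 1 = (7(7x - 4) − 7(7x + 5)) / (7(7x + 5)) = -63/(7(7x + 5)).
For x > 0 we have 7x + 5 > 7x, so |(7x - 4)/(7x + 5) − 1| = 63/(7(7x + 5)) < 63/(7·7x) = (9/7)/x.
Thus |(7x - 4)/(7x + 5) − 1| < ε whenever x > (9/7)/ε.
Take K = (9/7)/ε. If x > K then |(7x - 4)/(7x + 5) − 1| < (9/7)/x < ε.

K = (9/7)/ε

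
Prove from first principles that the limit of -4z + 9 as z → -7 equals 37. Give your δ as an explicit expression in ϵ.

Let ϵ > 0. We need δ > 0 so that 0 < |z + 7| < δ implies |(-4z + 9) − 37| < ϵ.
|(-4z + 9) − 37| = |-4z - 28| = 4|z + 7|.
Thus it suffices that |z + 7| < ϵ/4.
Choosing δ = ϵ/4 gives |(-4z + 9) − 37| = 4|z + 7| < ϵ whenever |z + 7| < δ.

δ = ϵ/4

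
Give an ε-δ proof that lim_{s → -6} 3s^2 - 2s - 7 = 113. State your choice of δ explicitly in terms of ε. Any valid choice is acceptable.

δ = min(1, ε/41)

Let ε > 0 be given. We want δ > 0 such that 0 < |s + 6| < δ implies |(3s^2 - 2s - 7) − 113| < ε.
(3s^2 - 2s - 7) − 113 = 3s^2 - 2s - 120 = (s + 6)(3s - 20).
So |(3s^2 - 2s - 7) − 113| = |s + 6|·|3s - 20|.
Require δ ≤ 1. Then |s + 6| < 1 gives |s| < 7, and by the triangle inequality |3s - 20| ≤ 3·7 + 20 = 41.
Hence |(3s^2 - 2s - 7) − 113| ≤ 41|s + 6| < ε provided |s + 6| < ε/41.
Choosing δ = min(1, ε/41) ensures both conditions, hence |(3s^2 - 2s - 7) − 113| < ε.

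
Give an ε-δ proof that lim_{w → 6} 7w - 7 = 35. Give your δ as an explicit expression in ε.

δ = ε/7

Fix ε > 0. We need δ > 0 so that 0 < |w − 6| < δ implies |(7w - 7) − 35| < ε.
Since (7w - 7) − 35 = 7(w − 6), we have |(7w - 7) − 35| = 7|w − 6|.
So 7|w − 6| < ε exactly when |w − 6| < ε/7.
Choosing δ = ε/7 gives |(7w - 7) − 35| = 7|w − 6| < ε whenever |w − 6| < δ.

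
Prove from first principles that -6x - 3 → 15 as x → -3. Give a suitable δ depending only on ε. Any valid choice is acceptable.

Let ε > 0 be given. We need δ > 0 so that 0 < |x + 3| < δ implies |(-6x - 3) − 15| < ε.
Since (-6x - 3) − 15 = -6(x + 3), we have |(-6x - 3) − 15| = 6|x + 3|.
So 6|x + 3| < ε exactly when |x + 3| < ε/6.
Choosing δ = ε/6 gives |(-6x - 3) − 15| = 6|x + 3| < ε whenever |x + 3| < δ.

δ = ε/6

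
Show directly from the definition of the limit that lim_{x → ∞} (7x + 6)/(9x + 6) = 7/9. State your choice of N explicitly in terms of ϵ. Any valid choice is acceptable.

Fix ϵ > 0. We seek N > 0 such that x > N implies |(7x + 6)/(9x + 6) − (7/9)| < ϵ.
(7x + 6)/(9x + 6) − (7/9) = (9(7x + 6) − 7(9x + 6)) / (9(9x + 6)) = 12/(9(9x + 6)).
For x > 0 we have 9x + 6 > 9x, so |(7x + 6)/(9x + 6) − (7/9)| = 12/(9(9x + 6)) < 12/(9·9x) = (4/27)/x.
Thus |(7x + 6)/(9x + 6) − (7/9)| < ϵ whenever x > (4/27)/ϵ.
Take N = (4/27)/ϵ. If x > N then |(7x + 6)/(9x + 6) − (7/9)| < (4/27)/x < ϵ.

N = (4/27)/ϵ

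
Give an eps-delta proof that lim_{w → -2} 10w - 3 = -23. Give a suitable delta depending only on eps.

Let eps > 0. We need delta > 0 so that 0 < |w + 2| < delta implies |(10w - 3) + 23| < eps.
Since (10w - 3) + 23 = 10(w + 2), we have |(10w - 3) + 23| = 10|w + 2|.
So 10|w + 2| < eps exactly when |w + 2| < eps/10.
Take delta = eps/10. If 0 < |w + 2| < delta then |(10w - 3) + 23| = 10|w + 2| < 10·(eps/10) = eps.

delta = eps/10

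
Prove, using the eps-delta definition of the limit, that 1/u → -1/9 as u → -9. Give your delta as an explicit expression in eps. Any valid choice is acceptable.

Fix eps > 0. We seek delta > 0 such that 0 < |u + 9| < delta implies |1/u + 1/9| < eps.
|1/u + 1/9| = |-9 − u|/(9·|u|) = |u + 9|/(9|u|).
Restrict delta ≤ 9/2. Then |u + 9| < 9/2 gives |u| > 9/2, so 9|u| > 81/2.
Then |1/u + 1/9| < |u + 9|/(81/2), which is < eps when |u + 9| < (81/2)eps.
Take delta = min(9/2, (81/2)eps). Then 0 < |u + 9| < delta gives both |u + 9| < 9/2 and |u + 9| < (81/2)eps, so |1/u + 1/9| < eps.

delta = min(9/2, (81/2)eps)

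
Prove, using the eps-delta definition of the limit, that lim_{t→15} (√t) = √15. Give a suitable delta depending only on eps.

Fix eps > 0. We want delta > 0 such that 0 < |t − 15| < delta implies |√t − √15| < eps.
Multiplying by the conjugate, |√t − √15| = |t − 15|/(√t + √15).
Restrict delta ≤ 15 so that |t − 15| < 15 forces t > 0, and then √t + √15 > √15.
Hence |√t − √15| < |t − 15|/√15, which is < eps once |t − 15| < √15·eps.
Take delta = min(15, √15·eps). If 0 < |t − 15| < delta then t > 0 and |√t − √15| < |t − 15|/√15 < eps.

delta = min(15, √15·eps)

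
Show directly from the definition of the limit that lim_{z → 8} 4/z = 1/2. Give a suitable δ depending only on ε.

Suppose ε > 0. We seek δ > 0 such that 0 < |z − 8| < δ implies |4/z − (1/2)| < ε.
|4/z − (1/2)| = 4·|8 − z|/(8·|z|) = 4|z − 8|/(8|z|).
Require δ ≤ 4 so that |z| > 8 − 4 = 4, hence 8|z| > 32.
Then |4/z − (1/2)| < 4|z − 8|/32, which is < ε when |z − 8| < 8ε.
Take δ = min(4, 8ε). Then 0 < |z − 8| < δ gives both |z − 8| < 4 and |z − 8| < 8ε, so |4/z − (1/2)| < ε.

δ = min(4, 8ε)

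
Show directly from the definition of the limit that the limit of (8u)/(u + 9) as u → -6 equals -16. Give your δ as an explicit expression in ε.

δ = min(3/2, (1/16)ε)

Suppose ε > 0. We want δ > 0 with 0 < |u + 6| < δ ⇒ |(8u)/(u + 9) + 16| < ε.
Combining over a common denominator, (8u)/(u + 9) + 16 = [(8u)·3 − (-48)·(u + 9)] / [3·(u + 9)] = 72(u + 6) / (3(u + 9)).
So |(8u)/(u + 9) + 16| = 72|u + 6| / (3·|u + 9|).
Restrict δ ≤ 3/2. Then |u + 6| < 3/2 gives |u + 9| = |(u + 6) + 3| ≥ 3 − 3/2 = 3/2.
Hence |(8u)/(u + 9) + 16| < 72|u + 6|/(3·(3/2)) = 16|u + 6|, which is < ε once |u + 6| < (1/16)ε.
Take δ = min(3/2, (1/16)ε). Then 0 < |u + 6| < δ forces both bounds, so |(8u)/(u + 9) + 16| < ε.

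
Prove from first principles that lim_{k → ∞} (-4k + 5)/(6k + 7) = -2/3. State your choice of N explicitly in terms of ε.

N = (29/18)/ε

Suppose ε > 0. For k ≥ 1, |(-4k + 5)/(6k + 7) + 2/3| = |58|/(6(6k + 7)) = 58/(6(6k + 7)).
Since 6k + 7 ≥ 6k for k ≥ 1, this is ≤ 58/(6·6k) = (29/18)/k.
So |(-4k + 5)/(6k + 7) + 2/3| < ε whenever k > (29/18)/ε.
Take N = (29/18)/ε. If k > N then |(-4k + 5)/(6k + 7) + 2/3| ≤ (29/18)/k < ε.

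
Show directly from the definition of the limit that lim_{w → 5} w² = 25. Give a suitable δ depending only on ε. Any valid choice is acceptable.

δ = min(1, ε/11)

Suppose ε > 0. We seek δ > 0 with 0 < |w − 5| < δ ⇒ |w² − 25| < ε.
Factor: w² − 25 = (w − 5)(w + 5), so |w² − 25| = |w − 5|·|w + 5|.
Impose δ ≤ 1 so that |w| < 6; then |w + 5| ≤ 11.
Hence |w² − 25| ≤ 11|w − 5|, which is < ε once |w − 5| < ε/11.
Take δ = min(1, ε/11). If 0 < |w − 5| < δ then both bounds hold and |w² − 25| ≤ 11|w − 5| < 11·(ε/11) = ε.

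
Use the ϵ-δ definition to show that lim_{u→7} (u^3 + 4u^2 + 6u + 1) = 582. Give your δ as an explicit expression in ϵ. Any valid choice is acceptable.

Suppose ϵ > 0. We want δ > 0 such that 0 < |u − 7| < δ implies |(u^3 + 4u^2 + 6u + 1) − 582| < ϵ.
(u^3 + 4u^2 + 6u + 1) − 582 = u^3 + 4u^2 + 6u - 581 = (u − 7)(u^2 + 11u + 83).
So |(u^3 + 4u^2 + 6u + 1) − 582| = |u − 7|·|u^2 + 11u + 83|.
Assume first that |u − 7| < 2, so |u| < 9. Then |u^2 + 11u + 83| ≤ 9^2 + 11·9 + 83 = 263.
Hence |(u^3 + 4u^2 + 6u + 1) − 582| ≤ 263|u − 7| < ϵ provided |u − 7| < ϵ/263.
Take δ = min(2, ϵ/263). Then 0 < |u − 7| < δ gives both |u − 7| < 2 and |u − 7| < ϵ/263, so |(u^3 + 4u^2 + 6u + 1) − 582| < ϵ.

δ = min(2, ϵ/263)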